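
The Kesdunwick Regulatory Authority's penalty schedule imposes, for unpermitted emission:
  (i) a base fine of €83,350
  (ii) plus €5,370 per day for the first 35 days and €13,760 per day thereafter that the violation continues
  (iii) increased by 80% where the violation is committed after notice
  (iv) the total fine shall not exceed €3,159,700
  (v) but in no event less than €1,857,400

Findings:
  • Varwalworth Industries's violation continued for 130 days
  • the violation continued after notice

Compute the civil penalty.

€2,841,300

First 35 days: 35 × €5,370 = €187,950
Remaining days: (130 − 35) × €13,760 = €1,307,200
Per-day component: €187,950 + €1,307,200 = €1,495,150
Base plus per-day: €83,350 + €1,495,150 = €1,578,500
Enhancement: 80% of €1,578,500 = €1,262,800
Enhanced fine: €1,578,500 + €1,262,800 = €2,841,300
Cap at €3,159,700: €2,841,300 is within the cap, no reduction.
Minimum €1,857,400: €2,841,300 meets the minimum, no increase.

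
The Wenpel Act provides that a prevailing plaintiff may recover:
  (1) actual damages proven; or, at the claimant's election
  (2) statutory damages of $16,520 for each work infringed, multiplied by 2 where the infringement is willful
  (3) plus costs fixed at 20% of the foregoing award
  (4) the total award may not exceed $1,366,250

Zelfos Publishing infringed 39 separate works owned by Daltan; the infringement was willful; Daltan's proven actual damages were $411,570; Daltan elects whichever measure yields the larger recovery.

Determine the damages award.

Award: $1,366,250

Statutory damages: 39 × $16,520 = $644,280
Doubled: 2 × $644,280 = $1,288,560
Greater of actual damages ($411,570) or enhanced statutory damages ($1,288,560): $1,288,560
Costs: 20% of $1,288,560 = $257,712
Award plus costs: $1,288,560 + $257,712 = $1,546,272
Cap at $1,366,250: $1,546,272 exceeds the cap → $1,366,250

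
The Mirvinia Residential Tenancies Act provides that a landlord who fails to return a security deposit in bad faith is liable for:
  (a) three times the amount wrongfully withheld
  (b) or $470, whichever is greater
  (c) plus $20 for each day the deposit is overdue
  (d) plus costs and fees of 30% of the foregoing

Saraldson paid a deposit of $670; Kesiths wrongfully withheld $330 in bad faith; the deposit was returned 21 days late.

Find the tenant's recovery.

Trebled: 3 × $330 = $990
Minimum $470: $990 meets the minimum, no increase.
Late-return penalty: 21 × $20 = $420
Damages plus late penalty: $990 + $420 = $1,410
Costs and fees: 30% of $1,410 = $423
Total recovery: $1,410 + $423 = $1,833

$1,833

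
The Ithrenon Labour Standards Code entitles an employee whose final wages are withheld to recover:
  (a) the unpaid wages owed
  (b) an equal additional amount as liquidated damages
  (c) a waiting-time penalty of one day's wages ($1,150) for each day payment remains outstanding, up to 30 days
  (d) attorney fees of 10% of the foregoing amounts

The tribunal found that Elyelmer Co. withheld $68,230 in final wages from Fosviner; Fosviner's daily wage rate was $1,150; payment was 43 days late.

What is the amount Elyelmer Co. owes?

Total award: $188,056

Liquidated damages (equal amount): $68,230
Penalty days: min(43, 30) = 30
Waiting-time penalty: 30 × $1,150 = $34,500
Subtotal: $68,230 + $68,230 + $34,500 = $170,960
Attorney fees: 10% of $170,960 = $17,096
Total award: $170,960 + $17,096 = $188,056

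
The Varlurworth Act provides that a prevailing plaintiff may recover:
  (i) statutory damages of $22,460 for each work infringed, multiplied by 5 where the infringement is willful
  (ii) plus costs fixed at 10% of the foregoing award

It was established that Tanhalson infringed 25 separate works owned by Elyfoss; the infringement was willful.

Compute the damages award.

$3,088,250

Statutory damages: 25 × $22,460 = $561,500
Multiplied by 5: 5 × $561,500 = $2,807,500
Costs: 10% of $2,807,500 = $280,750
Award plus costs: $2,807,500 + $280,750 = $3,088,250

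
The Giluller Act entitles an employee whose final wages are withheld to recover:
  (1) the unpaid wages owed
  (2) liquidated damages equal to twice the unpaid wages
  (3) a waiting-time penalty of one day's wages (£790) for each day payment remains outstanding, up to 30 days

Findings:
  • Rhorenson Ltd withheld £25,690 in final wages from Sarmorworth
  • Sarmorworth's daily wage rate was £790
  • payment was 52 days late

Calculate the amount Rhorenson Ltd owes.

Doubled: 2 × £25,690 = £51,380
Penalty days: min(52, 30) = 30
Waiting-time penalty: 30 × £790 = £23,700
Total award: £25,690 + £51,380 + £23,700 = £100,770

£100,770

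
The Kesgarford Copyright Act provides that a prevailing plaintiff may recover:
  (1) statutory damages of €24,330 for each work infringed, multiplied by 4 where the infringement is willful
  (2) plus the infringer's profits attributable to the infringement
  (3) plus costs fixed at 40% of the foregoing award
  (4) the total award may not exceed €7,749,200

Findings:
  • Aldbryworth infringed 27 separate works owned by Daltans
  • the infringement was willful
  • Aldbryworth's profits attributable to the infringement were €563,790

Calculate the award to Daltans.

€4,468,002

Statutory damages: 27 × €24,330 = €656,910
Multiplied by 4: 4 × €656,910 = €2,627,640
Combined award: €2,627,640 + €563,790 = €3,191,430
Costs: 40% of €3,191,430 = €1,276,572
Award plus costs: €3,191,430 + €1,276,572 = €4,468,002
Cap at €7,749,200: €4,468,002 is within the cap, no reduction.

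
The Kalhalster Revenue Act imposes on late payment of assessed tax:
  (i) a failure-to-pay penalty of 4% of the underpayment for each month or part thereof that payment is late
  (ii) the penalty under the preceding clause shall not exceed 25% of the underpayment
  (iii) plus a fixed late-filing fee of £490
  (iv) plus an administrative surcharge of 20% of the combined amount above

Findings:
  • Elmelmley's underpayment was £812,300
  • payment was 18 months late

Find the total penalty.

Accrued rate: 4% × 18 = 72%, capped at 25% → 25%
Failure-to-pay penalty: 25% of £812,300 = £203,075
Penalty before surcharge: £203,075 + £490 = £203,565
Administrative surcharge: 20% of £203,565 = £40,713
Total penalty: £203,565 + £40,713 = £244,278

£244,278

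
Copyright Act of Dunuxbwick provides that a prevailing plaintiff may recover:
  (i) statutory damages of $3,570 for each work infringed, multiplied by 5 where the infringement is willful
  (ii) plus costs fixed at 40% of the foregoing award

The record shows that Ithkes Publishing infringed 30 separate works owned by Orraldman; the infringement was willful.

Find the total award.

$749,700

Statutory damages: 30 × $3,570 = $107,100
Multiplied by 5: 5 × $107,100 = $535,500
Costs: 40% of $535,500 = $214,200
Award plus costs: $535,500 + $214,200 = $749,700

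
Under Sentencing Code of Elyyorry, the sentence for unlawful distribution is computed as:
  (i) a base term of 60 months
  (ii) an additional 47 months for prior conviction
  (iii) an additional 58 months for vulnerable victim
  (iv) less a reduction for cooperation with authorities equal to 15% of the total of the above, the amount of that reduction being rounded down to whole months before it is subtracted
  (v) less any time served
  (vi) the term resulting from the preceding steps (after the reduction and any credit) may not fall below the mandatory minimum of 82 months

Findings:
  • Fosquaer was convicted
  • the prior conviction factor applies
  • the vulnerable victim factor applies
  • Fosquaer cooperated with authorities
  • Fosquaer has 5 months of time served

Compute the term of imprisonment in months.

136 months

Prior conviction enhancement: +47 months
Vulnerable victim enhancement: +58 months
Adjusted term: 60 months + 47 months + 58 months = 165 months
Cooperation with authorities reduction: 15% of 165 months = 24 months (rounded down)
After reduction: 165 − 24 = 141 months
Less time served: 141 months − 5 months = 136 months
Minimum 82 months: 136 months meets the minimum, no increase.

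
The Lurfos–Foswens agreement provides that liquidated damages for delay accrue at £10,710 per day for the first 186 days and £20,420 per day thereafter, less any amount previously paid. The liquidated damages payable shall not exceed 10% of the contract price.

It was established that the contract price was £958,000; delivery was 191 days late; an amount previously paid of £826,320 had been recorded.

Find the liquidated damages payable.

£95,800

First 186 days: 186 × £10,710 = £1,992,060
Remaining days: (191 − 186) × £20,420 = £102,100
Accrued per-day damages: £1,992,060 + £102,100 = £2,094,160
Less amount previously paid: £2,094,160 − £826,320 = £1,267,840
Cap: 10% of £958,000 = £95,800
Cap at £95,800: £1,267,840 exceeds the cap → £95,800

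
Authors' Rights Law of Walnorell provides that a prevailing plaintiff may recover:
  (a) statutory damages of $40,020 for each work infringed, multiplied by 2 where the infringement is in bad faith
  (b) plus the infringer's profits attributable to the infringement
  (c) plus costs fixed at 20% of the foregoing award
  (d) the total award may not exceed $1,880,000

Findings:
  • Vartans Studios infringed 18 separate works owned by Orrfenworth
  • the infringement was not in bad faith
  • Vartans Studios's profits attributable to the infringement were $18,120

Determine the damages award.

Statutory damages: 18 × $40,020 = $720,360
Infringement not in bad faith: no ×2 enhancement.
Combined award: $720,360 + $18,120 = $738,480
Costs: 20% of $738,480 = $147,696
Award plus costs: $738,480 + $147,696 = $886,176
Cap at $1,880,000: $886,176 is within the cap, no reduction.

Award: $886,176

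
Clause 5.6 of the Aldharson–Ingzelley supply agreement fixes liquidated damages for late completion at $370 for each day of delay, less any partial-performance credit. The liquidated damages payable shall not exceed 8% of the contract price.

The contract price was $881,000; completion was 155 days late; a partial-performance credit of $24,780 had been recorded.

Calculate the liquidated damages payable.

Per-day damages: 155 × $370 = $57,350
Less partial-performance credit: $57,350 − $24,780 = $32,570
Cap: 8% of $881,000 = $70,480
Cap at $70,480: $32,570 is within the cap, no reduction.

$32,570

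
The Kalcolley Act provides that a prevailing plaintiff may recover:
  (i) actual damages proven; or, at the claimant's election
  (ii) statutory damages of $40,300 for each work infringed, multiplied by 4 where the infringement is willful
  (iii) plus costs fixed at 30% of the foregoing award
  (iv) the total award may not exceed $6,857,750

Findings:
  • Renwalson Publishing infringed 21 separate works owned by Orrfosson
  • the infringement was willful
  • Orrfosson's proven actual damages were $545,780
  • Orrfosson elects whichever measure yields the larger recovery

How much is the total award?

$4,400,760

Statutory damages: 21 × $40,300 = $846,300
Multiplied by 4: 4 × $846,300 = $3,385,200
Greater of actual damages ($545,780) or enhanced statutory damages ($3,385,200): $3,385,200
Costs: 30% of $3,385,200 = $1,015,560
Award plus costs: $3,385,200 + $1,015,560 = $4,400,760
Cap at $6,857,750: $4,400,760 is within the cap, no reduction.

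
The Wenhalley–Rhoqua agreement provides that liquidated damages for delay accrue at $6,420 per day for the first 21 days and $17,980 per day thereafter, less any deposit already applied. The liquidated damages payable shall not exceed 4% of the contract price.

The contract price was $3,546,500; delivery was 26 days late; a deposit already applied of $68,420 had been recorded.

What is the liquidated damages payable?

First 21 days: 21 × $6,420 = $134,820
Remaining days: (26 − 21) × $17,980 = $89,900
Accrued per-day damages: $134,820 + $89,900 = $224,720
Less deposit already applied: $224,720 − $68,420 = $156,300
Cap: 4% of $3,546,500 = $141,860
Cap at $141,860: $156,300 exceeds the cap → $141,860

$141,860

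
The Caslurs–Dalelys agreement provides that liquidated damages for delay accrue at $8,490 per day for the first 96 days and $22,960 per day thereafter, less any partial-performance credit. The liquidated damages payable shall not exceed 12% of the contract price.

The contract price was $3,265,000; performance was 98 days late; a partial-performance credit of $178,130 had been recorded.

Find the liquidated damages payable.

$391,800

First 96 days: 96 × $8,490 = $815,040
Remaining days: (98 − 96) × $22,960 = $45,920
Accrued per-day damages: $815,040 + $45,920 = $860,960
Less partial-performance credit: $860,960 − $178,130 = $682,830
Cap: 12% of $3,265,000 = $391,800
Cap at $391,800: $682,830 exceeds the cap → $391,800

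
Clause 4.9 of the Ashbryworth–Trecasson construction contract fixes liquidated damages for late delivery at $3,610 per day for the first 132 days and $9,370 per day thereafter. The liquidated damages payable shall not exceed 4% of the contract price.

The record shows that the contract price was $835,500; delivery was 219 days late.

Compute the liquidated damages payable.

First 132 days: 132 × $3,610 = $476,520
Remaining days: (219 − 132) × $9,370 = $815,190
Accrued per-day damages: $476,520 + $815,190 = $1,291,710
Cap: 4% of $835,500 = $33,420
Cap at $33,420: $1,291,710 exceeds the cap → $33,420

$33,420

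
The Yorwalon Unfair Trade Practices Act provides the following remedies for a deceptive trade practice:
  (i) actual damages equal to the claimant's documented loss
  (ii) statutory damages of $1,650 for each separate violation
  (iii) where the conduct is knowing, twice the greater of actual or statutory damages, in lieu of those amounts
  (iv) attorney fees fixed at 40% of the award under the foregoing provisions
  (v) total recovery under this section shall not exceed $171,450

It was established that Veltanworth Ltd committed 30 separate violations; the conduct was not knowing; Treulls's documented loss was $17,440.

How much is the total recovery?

Statutory damages: 30 × $1,650 = $49,500
Conduct not knowing: the in-lieu enhancement does not apply.
Actual plus statutory damages: $17,440 + $49,500 = $66,940
Attorney fees: 40% of $66,940 = $26,776
Total before cap: $66,940 + $26,776 = $93,716
Cap at $171,450: $93,716 is within the cap, no reduction.

$93,716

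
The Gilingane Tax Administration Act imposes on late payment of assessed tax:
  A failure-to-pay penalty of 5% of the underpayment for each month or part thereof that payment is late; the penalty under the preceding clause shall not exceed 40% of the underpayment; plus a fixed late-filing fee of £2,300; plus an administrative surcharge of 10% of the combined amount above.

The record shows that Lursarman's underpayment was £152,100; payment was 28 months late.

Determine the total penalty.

£69,454

Accrued rate: 5% × 28 = 140%, capped at 40% → 40%
Failure-to-pay penalty: 40% of £152,100 = £60,840
Penalty before surcharge: £60,840 + £2,300 = £63,140
Administrative surcharge: 10% of £63,140 = £6,314
Total penalty: £63,140 + £6,314 = £69,454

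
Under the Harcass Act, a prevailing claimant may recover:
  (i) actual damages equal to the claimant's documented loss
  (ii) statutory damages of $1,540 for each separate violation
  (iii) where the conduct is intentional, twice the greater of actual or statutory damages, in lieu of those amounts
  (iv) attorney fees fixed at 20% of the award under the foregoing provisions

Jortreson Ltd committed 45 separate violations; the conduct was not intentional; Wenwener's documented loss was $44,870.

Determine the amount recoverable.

Statutory damages: 45 × $1,540 = $69,300
Conduct not intentional: the in-lieu enhancement does not apply.
Actual plus statutory damages: $44,870 + $69,300 = $114,170
Attorney fees: 20% of $114,170 = $22,834
Total recovery: $114,170 + $22,834 = $137,004

Total recovery: $137,004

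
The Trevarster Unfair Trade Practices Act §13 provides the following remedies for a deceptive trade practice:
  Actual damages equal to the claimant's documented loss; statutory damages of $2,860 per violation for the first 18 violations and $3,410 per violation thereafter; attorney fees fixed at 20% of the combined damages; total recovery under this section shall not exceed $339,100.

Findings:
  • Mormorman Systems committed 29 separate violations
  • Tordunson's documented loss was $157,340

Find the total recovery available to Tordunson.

$295,596

First 18 violations: 18 × $2,860 = $51,480
Remaining violations: (29 − 18) × $3,410 = $37,510
Statutory damages: $51,480 + $37,510 = $88,990
Combined damages: $157,340 + $88,990 = $246,330
Attorney fees: 20% of $246,330 = $49,266
Total before cap: $246,330 + $49,266 = $295,596
Cap at $339,100: $295,596 is within the cap, no reduction.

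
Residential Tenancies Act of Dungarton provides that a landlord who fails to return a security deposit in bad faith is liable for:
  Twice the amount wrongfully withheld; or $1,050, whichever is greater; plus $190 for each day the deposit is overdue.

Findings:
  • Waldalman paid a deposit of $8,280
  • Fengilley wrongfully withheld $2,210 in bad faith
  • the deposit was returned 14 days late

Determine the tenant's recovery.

Doubled: 2 × $2,210 = $4,420
Minimum $1,050: $4,420 meets the minimum, no increase.
Late-return penalty: 14 × $190 = $2,660
Damages plus late penalty: $4,420 + $2,660 = $7,080

$7,080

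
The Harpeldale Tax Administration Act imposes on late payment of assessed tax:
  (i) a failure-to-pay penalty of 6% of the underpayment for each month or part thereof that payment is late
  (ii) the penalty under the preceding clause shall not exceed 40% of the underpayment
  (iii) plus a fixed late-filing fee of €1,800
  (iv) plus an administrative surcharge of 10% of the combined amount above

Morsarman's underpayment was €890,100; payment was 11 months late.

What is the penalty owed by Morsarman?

Accrued rate: 6% × 11 = 66%, capped at 40% → 40%
Failure-to-pay penalty: 40% of €890,100 = €356,040
Penalty before surcharge: €356,040 + €1,800 = €357,840
Administrative surcharge: 10% of €357,840 = €35,784
Total penalty: €357,840 + €35,784 = €393,624

€393,624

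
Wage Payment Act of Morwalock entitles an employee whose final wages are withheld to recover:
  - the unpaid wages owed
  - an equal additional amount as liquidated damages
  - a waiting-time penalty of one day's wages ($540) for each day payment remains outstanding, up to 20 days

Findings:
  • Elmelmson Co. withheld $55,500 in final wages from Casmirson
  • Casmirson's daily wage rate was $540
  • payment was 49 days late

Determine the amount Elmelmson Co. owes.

Total award: $121,800

Liquidated damages (equal amount): $55,500
Penalty days: min(49, 20) = 20
Waiting-time penalty: 20 × $540 = $10,800
Total award: $55,500 + $55,500 + $10,800 = $121,800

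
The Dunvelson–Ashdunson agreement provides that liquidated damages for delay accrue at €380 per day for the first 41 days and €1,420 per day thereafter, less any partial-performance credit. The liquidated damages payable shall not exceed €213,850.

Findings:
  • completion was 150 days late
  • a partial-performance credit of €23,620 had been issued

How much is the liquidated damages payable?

€146,740

First 41 days: 41 × €380 = €15,580
Remaining days: (150 − 41) × €1,420 = €154,780
Accrued per-day damages: €15,580 + €154,780 = €170,360
Less partial-performance credit: €170,360 − €23,620 = €146,740
Cap at €213,850: €146,740 is within the cap, no reduction.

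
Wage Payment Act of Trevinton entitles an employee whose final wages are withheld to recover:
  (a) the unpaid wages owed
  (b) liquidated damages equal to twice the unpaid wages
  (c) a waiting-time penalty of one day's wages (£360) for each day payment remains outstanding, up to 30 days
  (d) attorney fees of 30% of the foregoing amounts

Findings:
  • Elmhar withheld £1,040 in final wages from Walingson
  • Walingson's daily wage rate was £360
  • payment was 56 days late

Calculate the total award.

£18,096

Doubled: 2 × £1,040 = £2,080
Penalty days: min(56, 30) = 30
Waiting-time penalty: 30 × £360 = £10,800
Subtotal: £1,040 + £2,080 + £10,800 = £13,920
Attorney fees: 30% of £13,920 = £4,176
Total award: £13,920 + £4,176 = £18,096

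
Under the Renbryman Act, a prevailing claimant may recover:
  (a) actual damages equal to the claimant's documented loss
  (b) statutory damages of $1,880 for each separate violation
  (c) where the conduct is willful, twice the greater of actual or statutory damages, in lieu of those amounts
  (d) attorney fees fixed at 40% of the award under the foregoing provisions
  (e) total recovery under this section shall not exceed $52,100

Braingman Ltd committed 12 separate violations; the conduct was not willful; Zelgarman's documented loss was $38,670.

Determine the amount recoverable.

Statutory damages: 12 × $1,880 = $22,560
Conduct not willful: the in-lieu enhancement does not apply.
Actual plus statutory damages: $38,670 + $22,560 = $61,230
Attorney fees: 40% of $61,230 = $24,492
Total before cap: $61,230 + $24,492 = $85,722
Cap at $52,100: $85,722 exceeds the cap → $52,100

$52,100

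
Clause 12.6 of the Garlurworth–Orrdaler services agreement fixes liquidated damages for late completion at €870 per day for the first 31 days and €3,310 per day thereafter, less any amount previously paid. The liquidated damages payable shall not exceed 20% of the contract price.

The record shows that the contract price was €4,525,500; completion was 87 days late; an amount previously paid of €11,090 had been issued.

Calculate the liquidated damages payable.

First 31 days: 31 × €870 = €26,970
Remaining days: (87 − 31) × €3,310 = €185,360
Accrued per-day damages: €26,970 + €185,360 = €212,330
Less amount previously paid: €212,330 − €11,090 = €201,240
Cap: 20% of €4,525,500 = €905,100
Cap at €905,100: €201,240 is within the cap, no reduction.

Liquidated damages: €201,240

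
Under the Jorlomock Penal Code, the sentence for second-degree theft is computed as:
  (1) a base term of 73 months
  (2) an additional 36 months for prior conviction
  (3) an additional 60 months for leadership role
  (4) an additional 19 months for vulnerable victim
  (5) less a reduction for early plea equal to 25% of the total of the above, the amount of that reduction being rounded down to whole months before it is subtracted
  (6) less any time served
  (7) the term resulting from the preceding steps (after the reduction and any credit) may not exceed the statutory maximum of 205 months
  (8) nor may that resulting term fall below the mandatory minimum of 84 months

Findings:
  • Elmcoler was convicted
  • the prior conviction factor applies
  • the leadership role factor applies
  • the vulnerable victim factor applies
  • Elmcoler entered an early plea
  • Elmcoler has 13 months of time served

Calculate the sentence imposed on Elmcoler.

128 months

Prior conviction enhancement: +36 months
Leadership role enhancement: +60 months
Vulnerable victim enhancement: +19 months
Adjusted term: 73 months + 36 months + 60 months + 19 months = 188 months
Early plea reduction: 25% of 188 months = 47 months (rounded down)
After reduction: 188 − 47 = 141 months
Less time served: 141 months − 13 months = 128 months
Cap at 205 months: 128 months is within the cap, no reduction.
Minimum 84 months: 128 months meets the minimum, no increase.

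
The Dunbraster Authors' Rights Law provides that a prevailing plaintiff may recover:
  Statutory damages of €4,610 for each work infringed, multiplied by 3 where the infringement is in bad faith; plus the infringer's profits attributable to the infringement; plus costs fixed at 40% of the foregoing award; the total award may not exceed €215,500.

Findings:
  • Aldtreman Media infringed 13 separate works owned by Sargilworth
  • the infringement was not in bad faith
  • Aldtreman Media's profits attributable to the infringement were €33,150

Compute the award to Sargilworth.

€130,312

Statutory damages: 13 × €4,610 = €59,930
Infringement not in bad faith: no ×3 enhancement.
Combined award: €59,930 + €33,150 = €93,080
Costs: 40% of €93,080 = €37,232
Award plus costs: €93,080 + €37,232 = €130,312
Cap at €215,500: €130,312 is within the cap, no reduction.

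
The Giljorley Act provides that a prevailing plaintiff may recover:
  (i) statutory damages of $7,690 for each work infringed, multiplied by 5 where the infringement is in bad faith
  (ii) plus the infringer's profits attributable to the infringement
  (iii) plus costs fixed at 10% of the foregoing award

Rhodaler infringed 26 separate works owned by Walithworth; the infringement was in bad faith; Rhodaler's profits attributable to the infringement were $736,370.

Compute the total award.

Statutory damages: 26 × $7,690 = $199,940
Multiplied by 5: 5 × $199,940 = $999,700
Combined award: $999,700 + $736,370 = $1,736,070
Costs: 10% of $1,736,070 = $173,607
Award plus costs: $1,736,070 + $173,607 = $1,909,677

$1,909,677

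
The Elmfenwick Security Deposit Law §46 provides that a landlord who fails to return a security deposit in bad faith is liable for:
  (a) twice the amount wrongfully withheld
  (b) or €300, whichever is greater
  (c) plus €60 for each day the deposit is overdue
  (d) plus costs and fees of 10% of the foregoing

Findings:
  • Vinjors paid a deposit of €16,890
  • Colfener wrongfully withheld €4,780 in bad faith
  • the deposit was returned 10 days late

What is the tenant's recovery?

Recovery: €11,176

Doubled: 2 × €4,780 = €9,560
Minimum €300: €9,560 meets the minimum, no increase.
Late-return penalty: 10 × €60 = €600
Damages plus late penalty: €9,560 + €600 = €10,160
Costs and fees: 10% of €10,160 = €1,016
Total recovery: €10,160 + €1,016 = €11,176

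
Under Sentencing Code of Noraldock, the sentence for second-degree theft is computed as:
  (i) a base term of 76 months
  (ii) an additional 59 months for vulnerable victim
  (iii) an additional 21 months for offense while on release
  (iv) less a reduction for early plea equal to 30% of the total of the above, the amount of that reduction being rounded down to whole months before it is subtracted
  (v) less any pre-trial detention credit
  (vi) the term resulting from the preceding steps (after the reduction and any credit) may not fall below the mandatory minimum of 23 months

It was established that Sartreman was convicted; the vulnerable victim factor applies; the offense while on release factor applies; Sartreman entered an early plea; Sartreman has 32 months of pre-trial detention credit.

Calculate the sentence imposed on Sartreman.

Vulnerable victim enhancement: +59 months
Offense while on release enhancement: +21 months
Adjusted term: 76 months + 59 months + 21 months = 156 months
Early plea reduction: 30% of 156 months = 46 months (rounded down)
After reduction: 156 − 46 = 110 months
Less pre-trial detention credit: 110 months − 32 months = 78 months
Minimum 23 months: 78 months meets the minimum, no increase.

78 months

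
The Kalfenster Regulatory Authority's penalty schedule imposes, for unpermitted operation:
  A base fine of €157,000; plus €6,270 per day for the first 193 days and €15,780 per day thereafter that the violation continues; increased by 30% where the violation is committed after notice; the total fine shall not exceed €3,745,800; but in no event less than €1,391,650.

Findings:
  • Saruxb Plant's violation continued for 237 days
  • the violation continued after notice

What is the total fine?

First 193 days: 193 × €6,270 = €1,210,110
Remaining days: (237 − 193) × €15,780 = €694,320
Per-day component: €1,210,110 + €694,320 = €1,904,430
Base plus per-day: €157,000 + €1,904,430 = €2,061,430
Enhancement: 30% of €2,061,430 = €618,429
Enhanced fine: €2,061,430 + €618,429 = €2,679,859
Cap at €3,745,800: €2,679,859 is within the cap, no reduction.
Minimum €1,391,650: €2,679,859 meets the minimum, no increase.

€2,679,859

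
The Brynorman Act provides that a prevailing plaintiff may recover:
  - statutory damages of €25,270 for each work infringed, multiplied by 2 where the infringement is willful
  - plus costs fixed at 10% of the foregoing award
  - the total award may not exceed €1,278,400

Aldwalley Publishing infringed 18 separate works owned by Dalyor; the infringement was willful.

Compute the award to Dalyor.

Award: €1,000,692

Statutory damages: 18 × €25,270 = €454,860
Doubled: 2 × €454,860 = €909,720
Costs: 10% of €909,720 = €90,972
Award plus costs: €909,720 + €90,972 = €1,000,692
Cap at €1,278,400: €1,000,692 is within the cap, no reduction.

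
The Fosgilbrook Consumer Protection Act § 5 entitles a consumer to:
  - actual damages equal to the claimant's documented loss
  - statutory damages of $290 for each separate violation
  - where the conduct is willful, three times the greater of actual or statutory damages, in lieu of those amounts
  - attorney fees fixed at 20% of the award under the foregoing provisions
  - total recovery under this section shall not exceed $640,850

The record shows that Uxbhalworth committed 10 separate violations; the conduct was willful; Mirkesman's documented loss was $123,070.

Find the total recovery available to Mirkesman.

Total recovery: $443,052

Statutory damages: 10 × $290 = $2,900
Greater of actual damages ($123,070) or statutory damages ($2,900): $123,070
Trebled: 3 × $123,070 = $369,210
Attorney fees: 20% of $369,210 = $73,842
Total before cap: $369,210 + $73,842 = $443,052
Cap at $640,850: $443,052 is within the cap, no reduction.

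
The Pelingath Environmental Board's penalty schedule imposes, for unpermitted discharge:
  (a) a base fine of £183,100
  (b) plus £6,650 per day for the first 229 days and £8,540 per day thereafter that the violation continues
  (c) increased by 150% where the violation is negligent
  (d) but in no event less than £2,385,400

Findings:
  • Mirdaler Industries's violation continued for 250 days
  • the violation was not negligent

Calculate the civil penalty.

£2,385,400

First 229 days: 229 × £6,650 = £1,522,850
Remaining days: (250 − 229) × £8,540 = £179,340
Per-day component: £1,522,850 + £179,340 = £1,702,190
Base plus per-day: £183,100 + £1,702,190 = £1,885,290
The violation was not negligent: no 150% increase.
Minimum £2,385,400: £1,885,290 is below the minimum → £2,385,400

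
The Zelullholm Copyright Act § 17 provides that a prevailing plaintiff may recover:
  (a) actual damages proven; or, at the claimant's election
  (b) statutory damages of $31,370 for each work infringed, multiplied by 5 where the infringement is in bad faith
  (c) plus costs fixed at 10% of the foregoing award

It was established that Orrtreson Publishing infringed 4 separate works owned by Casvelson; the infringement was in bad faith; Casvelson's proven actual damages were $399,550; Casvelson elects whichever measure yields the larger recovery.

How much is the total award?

Award: $690,140

Statutory damages: 4 × $31,370 = $125,480
Multiplied by 5: 5 × $125,480 = $627,400
Greater of actual damages ($399,550) or enhanced statutory damages ($627,400): $627,400
Costs: 10% of $627,400 = $62,740
Award plus costs: $627,400 + $62,740 = $690,140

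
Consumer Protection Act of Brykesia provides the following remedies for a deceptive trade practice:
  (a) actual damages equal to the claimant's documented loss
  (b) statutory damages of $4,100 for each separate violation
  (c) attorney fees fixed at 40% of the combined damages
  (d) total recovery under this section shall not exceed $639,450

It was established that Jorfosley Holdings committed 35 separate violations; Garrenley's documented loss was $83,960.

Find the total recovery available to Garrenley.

Statutory damages: 35 × $4,100 = $143,500
Combined damages: $83,960 + $143,500 = $227,460
Attorney fees: 40% of $227,460 = $90,984
Total before cap: $227,460 + $90,984 = $318,444
Cap at $639,450: $318,444 is within the cap, no reduction.

$318,444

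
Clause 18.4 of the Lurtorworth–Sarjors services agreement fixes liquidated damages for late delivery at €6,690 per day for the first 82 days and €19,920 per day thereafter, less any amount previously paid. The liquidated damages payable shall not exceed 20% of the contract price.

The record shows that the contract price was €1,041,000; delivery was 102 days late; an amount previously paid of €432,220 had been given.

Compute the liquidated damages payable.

First 82 days: 82 × €6,690 = €548,580
Remaining days: (102 − 82) × €19,920 = €398,400
Accrued per-day damages: €548,580 + €398,400 = €946,980
Less amount previously paid: €946,980 − €432,220 = €514,760
Cap: 20% of €1,041,000 = €208,200
Cap at €208,200: €514,760 exceeds the cap → €208,200

€208,200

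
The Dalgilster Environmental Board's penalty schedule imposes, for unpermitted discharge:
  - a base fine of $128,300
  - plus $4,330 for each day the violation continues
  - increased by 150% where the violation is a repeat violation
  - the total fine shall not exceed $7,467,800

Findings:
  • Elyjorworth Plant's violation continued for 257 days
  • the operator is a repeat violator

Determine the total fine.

Per-day component: 257 × $4,330 = $1,112,810
Base plus per-day: $128,300 + $1,112,810 = $1,241,110
Enhancement: 150% of $1,241,110 = $1,861,665
Enhanced fine: $1,241,110 + $1,861,665 = $3,102,775
Cap at $7,467,800: $3,102,775 is within the cap, no reduction.

$3,102,775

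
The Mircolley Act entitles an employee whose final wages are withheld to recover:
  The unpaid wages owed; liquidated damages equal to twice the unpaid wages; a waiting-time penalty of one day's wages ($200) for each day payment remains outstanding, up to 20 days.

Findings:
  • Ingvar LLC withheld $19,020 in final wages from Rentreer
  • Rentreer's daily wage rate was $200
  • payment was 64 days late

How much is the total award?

$61,060

Doubled: 2 × $19,020 = $38,040
Penalty days: min(64, 20) = 20
Waiting-time penalty: 20 × $200 = $4,000
Total award: $19,020 + $38,040 + $4,000 = $61,060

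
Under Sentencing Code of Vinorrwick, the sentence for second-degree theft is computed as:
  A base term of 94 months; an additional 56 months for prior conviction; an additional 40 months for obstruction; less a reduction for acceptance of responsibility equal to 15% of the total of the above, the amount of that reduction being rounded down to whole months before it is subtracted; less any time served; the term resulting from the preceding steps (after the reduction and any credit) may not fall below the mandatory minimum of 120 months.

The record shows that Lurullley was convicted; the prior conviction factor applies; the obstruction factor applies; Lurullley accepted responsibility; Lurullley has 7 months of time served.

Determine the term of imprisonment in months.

155 months

Prior conviction enhancement: +56 months
Obstruction enhancement: +40 months
Adjusted term: 94 months + 56 months + 40 months = 190 months
Acceptance of responsibility reduction: 15% of 190 months = 28 months (rounded down)
After reduction: 190 − 28 = 162 months
Less time served: 162 months − 7 months = 155 months
Minimum 120 months: 155 months meets the minimum, no increase.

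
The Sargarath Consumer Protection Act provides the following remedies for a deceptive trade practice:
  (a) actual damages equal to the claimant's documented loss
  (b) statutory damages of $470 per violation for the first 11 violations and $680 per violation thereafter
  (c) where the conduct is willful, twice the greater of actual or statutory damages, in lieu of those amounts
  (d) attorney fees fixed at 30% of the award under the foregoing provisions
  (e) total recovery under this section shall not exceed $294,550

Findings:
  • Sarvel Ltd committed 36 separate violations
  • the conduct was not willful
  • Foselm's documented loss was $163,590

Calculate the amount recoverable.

Total recovery: $241,488

First 11 violations: 11 × $470 = $5,170
Remaining violations: (36 − 11) × $680 = $17,000
Statutory damages: $5,170 + $17,000 = $22,170
Conduct not willful: the in-lieu enhancement does not apply.
Actual plus statutory damages: $163,590 + $22,170 = $185,760
Attorney fees: 30% of $185,760 = $55,728
Total before cap: $185,760 + $55,728 = $241,488
Cap at $294,550: $241,488 is within the cap, no reduction.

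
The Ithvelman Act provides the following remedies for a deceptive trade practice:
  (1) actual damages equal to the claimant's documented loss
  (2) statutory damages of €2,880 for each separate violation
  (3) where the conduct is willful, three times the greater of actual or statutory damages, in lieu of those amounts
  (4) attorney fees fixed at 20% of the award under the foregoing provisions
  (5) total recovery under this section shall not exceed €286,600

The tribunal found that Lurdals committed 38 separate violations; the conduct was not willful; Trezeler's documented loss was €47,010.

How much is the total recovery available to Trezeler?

Statutory damages: 38 × €2,880 = €109,440
Conduct not willful: the in-lieu enhancement does not apply.
Actual plus statutory damages: €47,010 + €109,440 = €156,450
Attorney fees: 20% of €156,450 = €31,290
Total before cap: €156,450 + €31,290 = €187,740
Cap at €286,600: €187,740 is within the cap, no reduction.

€187,740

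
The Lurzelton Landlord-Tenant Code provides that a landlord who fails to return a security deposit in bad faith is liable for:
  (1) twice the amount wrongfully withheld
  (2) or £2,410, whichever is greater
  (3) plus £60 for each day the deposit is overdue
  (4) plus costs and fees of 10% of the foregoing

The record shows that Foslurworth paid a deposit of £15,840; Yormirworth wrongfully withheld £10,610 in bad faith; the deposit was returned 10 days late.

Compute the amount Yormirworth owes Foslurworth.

£24,002

Doubled: 2 × £10,610 = £21,220
Minimum £2,410: £21,220 meets the minimum, no increase.
Late-return penalty: 10 × £60 = £600
Damages plus late penalty: £21,220 + £600 = £21,820
Costs and fees: 10% of £21,820 = £2,182
Total recovery: £21,820 + £2,182 = £24,002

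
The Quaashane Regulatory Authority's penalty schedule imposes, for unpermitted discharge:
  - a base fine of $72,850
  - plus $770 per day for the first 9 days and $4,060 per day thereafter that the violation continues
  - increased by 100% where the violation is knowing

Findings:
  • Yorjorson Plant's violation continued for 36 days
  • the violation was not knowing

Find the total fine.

$189,400

First 9 days: 9 × $770 = $6,930
Remaining days: (36 − 9) × $4,060 = $109,620
Per-day component: $6,930 + $109,620 = $116,550
Base plus per-day: $72,850 + $116,550 = $189,400
The violation was not knowing: no 100% increase.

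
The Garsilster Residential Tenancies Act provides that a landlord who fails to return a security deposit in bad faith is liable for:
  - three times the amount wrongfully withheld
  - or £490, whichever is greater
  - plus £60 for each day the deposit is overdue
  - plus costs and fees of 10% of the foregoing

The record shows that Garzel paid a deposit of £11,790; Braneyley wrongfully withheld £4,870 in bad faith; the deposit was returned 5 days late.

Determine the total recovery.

£16,401

Trebled: 3 × £4,870 = £14,610
Minimum £490: £14,610 meets the minimum, no increase.
Late-return penalty: 5 × £60 = £300
Damages plus late penalty: £14,610 + £300 = £14,910
Costs and fees: 10% of £14,910 = £1,491
Total recovery: £14,910 + £1,491 = £16,401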